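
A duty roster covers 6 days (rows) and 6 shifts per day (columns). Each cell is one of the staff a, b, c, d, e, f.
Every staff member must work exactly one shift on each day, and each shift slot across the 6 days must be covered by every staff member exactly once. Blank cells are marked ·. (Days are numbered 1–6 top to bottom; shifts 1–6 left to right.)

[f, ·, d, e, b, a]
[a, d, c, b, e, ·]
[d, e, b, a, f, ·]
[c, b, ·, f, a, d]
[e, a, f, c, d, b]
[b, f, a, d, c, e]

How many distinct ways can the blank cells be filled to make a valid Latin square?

Day 1, shift 2: eliminating its day and shift leaves {c}.
Day 2, shift 6: eliminating its day and shift leaves {f}.
Day 3, shift 6: eliminating its day and shift leaves {c}.
Day 4, shift 3: eliminating its day and shift leaves {e}.
Only one assignment across all blanks avoids any day or shift repeat, giving 1 completion.

1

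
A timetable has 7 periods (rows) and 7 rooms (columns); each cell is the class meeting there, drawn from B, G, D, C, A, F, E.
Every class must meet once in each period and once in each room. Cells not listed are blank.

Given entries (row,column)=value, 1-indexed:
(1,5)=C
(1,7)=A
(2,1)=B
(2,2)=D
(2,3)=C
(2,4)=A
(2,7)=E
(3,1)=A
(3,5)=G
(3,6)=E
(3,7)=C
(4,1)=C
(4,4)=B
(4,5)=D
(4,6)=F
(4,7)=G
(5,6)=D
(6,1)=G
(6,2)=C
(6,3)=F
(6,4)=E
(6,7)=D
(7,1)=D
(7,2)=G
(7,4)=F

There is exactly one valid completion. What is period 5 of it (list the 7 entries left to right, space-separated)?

E B G C A D F

Period 2, room 5: period 2 has {B, D, C, A, E} and room 5 has {G, D, C}, leaving only F.
Period 2, room 6: period 2 has {B, D, C, A, F, E} and room 6 has {D, F, E}, leaving only G.
Period 1, room 6: period 1 has {C, A} and room 6 has {G, D, F, E}, leaving only B.
Period 3, room 4: period 3 has {G, C, A, E} and room 4 has {B, A, F, E}, leaving only D.
Period 1, room 4: period 1 has {B, C, A} and room 4 has {B, D, A, F, E}, leaving only G.
Period 5, room 4: period 5 has {D} and room 4 has {B, G, D, A, F, E}, leaving only C.
Period 3, room 3: period 3 has {G, D, C, A, E} and room 3 has {C, F}, leaving only B.
Period 3, room 2: period 3 has {B, G, D, C, A, E} and room 2 has {G, D, C}, leaving only F.
Period 1, room 2: period 1 has {B, G, C, A} and room 2 has {G, D, C, F}, leaving only E.
Period 1, room 1: period 1 has {B, G, C, A, E} and room 1 has {B, G, D, C, A}, leaving only F.
Period 5, room 1: period 5 has {D, C} and room 1 has {B, G, D, C, A, F}, leaving only E.
Period 1, room 3: period 1 has {B, G, C, A, F, E} and room 3 has {B, C, F}, leaving only D.
Period 4, room 2: period 4 has {B, G, D, C, F} and room 2 has {G, D, C, F, E}, leaving only A.
Period 5, room 2: period 5 has {D, C, E} and room 2 has {G, D, C, A, F, E}, leaving only B.
Period 5, room 5: period 5 has {B, D, C, E} and room 5 has {G, D, C, F}, leaving only A.
Period 5, room 3: period 5 has {B, D, C, A, E} and room 3 has {B, D, C, F}, leaving only G.
Period 5, room 7: period 5 has {B, G, D, C, A, E} and room 7 has {G, D, C, A, E}, leaving only F.
So period 5 reads: E B G C A D F.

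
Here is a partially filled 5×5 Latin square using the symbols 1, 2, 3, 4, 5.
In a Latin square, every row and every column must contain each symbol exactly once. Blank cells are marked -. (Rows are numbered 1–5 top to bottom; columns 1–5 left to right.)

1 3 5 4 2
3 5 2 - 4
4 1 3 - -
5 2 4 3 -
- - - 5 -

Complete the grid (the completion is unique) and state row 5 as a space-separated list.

Row 5, column 1: row 5 has {5} and column 1 has {1, 3, 4, 5}, leaving only 2.
Row 5, column 2: row 5 has {2, 5} and column 2 has {1, 2, 3, 5}, leaving only 4.
Row 5, column 3: row 5 has {2, 4, 5} and column 3 has {2, 3, 4, 5}, leaving only 1.
Row 5, column 5: row 5 has {1, 2, 4, 5} and column 5 has {2, 4}, leaving only 3.
So row 5 reads: 2 4 1 5 3.

2 4 1 5 3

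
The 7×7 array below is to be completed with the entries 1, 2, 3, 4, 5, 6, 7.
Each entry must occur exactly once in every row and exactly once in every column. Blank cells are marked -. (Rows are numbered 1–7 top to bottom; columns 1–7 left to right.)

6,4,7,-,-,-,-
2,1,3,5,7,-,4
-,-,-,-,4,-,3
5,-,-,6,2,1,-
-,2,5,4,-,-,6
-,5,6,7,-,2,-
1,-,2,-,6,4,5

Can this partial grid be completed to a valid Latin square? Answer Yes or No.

No row or column among the givens repeats a symbol, and propagating forced cells runs into no contradiction.
One valid completion exists (for instance, 6 4 7 1 5 3 2 / 2 1 3 5 7 6 4 / 7 6 1 2 4 5 3 / 5 3 4 6 2 1 7 / 3 2 5 4 1 7 6 / 4 5 6 7 3 2 1 / 1 7 2 3 6 4 5).

Yes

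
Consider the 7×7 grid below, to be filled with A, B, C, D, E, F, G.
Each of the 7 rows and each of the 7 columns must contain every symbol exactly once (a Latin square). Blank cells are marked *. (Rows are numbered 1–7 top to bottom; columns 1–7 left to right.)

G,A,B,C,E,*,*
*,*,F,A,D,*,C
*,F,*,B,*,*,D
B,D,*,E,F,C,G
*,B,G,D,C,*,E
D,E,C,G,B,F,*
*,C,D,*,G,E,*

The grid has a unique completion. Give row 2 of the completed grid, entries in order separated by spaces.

Row 2, column 1: row 2 has {A, C, D, F} and column 1 has {B, D, G}, leaving only E.
Row 2, column 2: row 2 has {A, C, D, E, F} and column 2 has {A, B, C, D, E, F}, leaving only G.
Row 2, column 6: row 2 has {A, C, D, E, F, G} and column 6 has {C, E, F}, leaving only B.
So row 2 reads: E G F A D B C.

E G F A D B C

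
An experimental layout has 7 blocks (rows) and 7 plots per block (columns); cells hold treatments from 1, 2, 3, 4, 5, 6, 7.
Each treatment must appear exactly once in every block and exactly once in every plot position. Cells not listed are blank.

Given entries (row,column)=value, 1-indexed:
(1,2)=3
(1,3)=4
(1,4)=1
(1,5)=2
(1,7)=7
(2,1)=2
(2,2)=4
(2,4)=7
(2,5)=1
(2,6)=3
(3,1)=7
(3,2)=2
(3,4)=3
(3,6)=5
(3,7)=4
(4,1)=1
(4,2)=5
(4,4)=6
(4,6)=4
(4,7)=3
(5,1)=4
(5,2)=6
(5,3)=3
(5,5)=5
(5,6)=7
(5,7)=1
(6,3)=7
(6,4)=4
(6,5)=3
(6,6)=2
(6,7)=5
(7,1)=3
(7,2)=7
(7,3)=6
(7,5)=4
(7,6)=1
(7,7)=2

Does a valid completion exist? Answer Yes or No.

Yes

No block or plot among the givens repeats a symbol, and propagating forced cells runs into no contradiction.
One valid completion exists (for instance, 5 3 4 1 2 6 7 / 2 4 5 7 1 3 6 / 7 2 1 3 6 5 4 / 1 5 2 6 7 4 3 / 4 6 3 2 5 7 1 / 6 1 7 4 3 2 5 / 3 7 6 5 4 1 2).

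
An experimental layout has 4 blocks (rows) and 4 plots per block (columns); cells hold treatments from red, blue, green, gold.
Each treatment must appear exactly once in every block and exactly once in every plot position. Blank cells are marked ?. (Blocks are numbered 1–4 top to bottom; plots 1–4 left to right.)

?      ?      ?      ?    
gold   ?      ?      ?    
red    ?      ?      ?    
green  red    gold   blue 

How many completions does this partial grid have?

4

Block 1, plot 1: eliminating its block and plot leaves {blue}.
Block 1, plot 2: eliminating its block and plot leaves {blue, green, gold}.
Block 1, plot 3: eliminating its block and plot leaves {red, blue, green}.
Block 1, plot 4: eliminating its block and plot leaves {red, green, gold}.
Block 2, plot 2: eliminating its block and plot leaves {blue, green}.
Block 2, plot 3: eliminating its block and plot leaves {red, blue, green}.
Block 2, plot 4: eliminating its block and plot leaves {red, green}.
Block 3, plot 2: eliminating its block and plot leaves {blue, green, gold}.
Block 3, plot 3: eliminating its block and plot leaves {blue, green}.
Block 3, plot 4: eliminating its block and plot leaves {green, gold}.
Enumerating the assignments across these blanks that avoid any block or plot repeat gives 4 completions.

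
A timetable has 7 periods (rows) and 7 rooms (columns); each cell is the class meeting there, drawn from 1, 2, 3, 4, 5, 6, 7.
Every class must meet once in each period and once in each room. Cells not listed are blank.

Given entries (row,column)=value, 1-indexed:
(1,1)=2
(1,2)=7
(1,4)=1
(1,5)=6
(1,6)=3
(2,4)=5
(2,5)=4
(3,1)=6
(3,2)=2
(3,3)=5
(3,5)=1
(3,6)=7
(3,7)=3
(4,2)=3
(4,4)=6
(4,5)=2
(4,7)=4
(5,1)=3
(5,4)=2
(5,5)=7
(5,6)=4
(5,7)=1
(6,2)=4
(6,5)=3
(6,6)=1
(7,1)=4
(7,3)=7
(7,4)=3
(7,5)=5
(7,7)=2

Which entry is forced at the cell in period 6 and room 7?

6

Period 1, room 3: period 1 has {1, 2, 3, 6, 7} and room 3 has {5, 7}, leaving only 4.
Period 1, room 7: period 1 has {1, 2, 3, 4, 6, 7} and room 7 has {1, 2, 3, 4}, leaving only 5.
Period 3, room 4: period 3 has {1, 2, 3, 5, 6, 7} and room 4 has {1, 2, 3, 5, 6}, leaving only 4.
Period 4, room 3: period 4 has {2, 3, 4, 6} and room 3 has {4, 5, 7}, leaving only 1.
Period 4, room 6: period 4 has {1, 2, 3, 4, 6} and room 6 has {1, 3, 4, 7}, leaving only 5.
Period 4, room 1: period 4 has {1, 2, 3, 4, 5, 6} and room 1 has {2, 3, 4, 6}, leaving only 7.
Period 2, room 1: period 2 has {4, 5} and room 1 has {2, 3, 4, 6, 7}, leaving only 1.
Period 2, room 2: period 2 has {1, 4, 5} and room 2 has {2, 3, 4, 7}, leaving only 6.
Period 2, room 6: period 2 has {1, 4, 5, 6} and room 6 has {1, 3, 4, 5, 7}, leaving only 2.
Period 2, room 3: period 2 has {1, 2, 4, 5, 6} and room 3 has {1, 4, 5, 7}, leaving only 3.
Period 2, room 7: period 2 has {1, 2, 3, 4, 5, 6} and room 7 has {1, 2, 3, 4, 5}, leaving only 7.
Period 6 already has {1, 3, 4} and room 7 already has {1, 2, 3, 4, 5, 7}, so period 6, room 7 must be 6.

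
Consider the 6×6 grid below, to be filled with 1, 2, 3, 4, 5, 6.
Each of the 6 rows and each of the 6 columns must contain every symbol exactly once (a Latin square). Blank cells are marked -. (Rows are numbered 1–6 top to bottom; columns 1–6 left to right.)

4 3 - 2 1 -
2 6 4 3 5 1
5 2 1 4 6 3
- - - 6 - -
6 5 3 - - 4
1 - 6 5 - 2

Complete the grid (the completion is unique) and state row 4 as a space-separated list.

Row 4, column 1: row 4 has {6} and column 1 has {1, 2, 4, 5, 6}, leaving only 3.
Row 4, column 6: row 4 has {3, 6} and column 6 has {1, 2, 3, 4}, leaving only 5.
Row 4, column 3: row 4 has {3, 5, 6} and column 3 has {1, 3, 4, 6}, leaving only 2.
Row 4, column 5: row 4 has {2, 3, 5, 6} and column 5 has {1, 5, 6}, leaving only 4.
Row 4, column 2: row 4 has {2, 3, 4, 5, 6} and column 2 has {2, 3, 5, 6}, leaving only 1.
So row 4 reads: 3 1 2 6 4 5.

3 1 2 6 4 5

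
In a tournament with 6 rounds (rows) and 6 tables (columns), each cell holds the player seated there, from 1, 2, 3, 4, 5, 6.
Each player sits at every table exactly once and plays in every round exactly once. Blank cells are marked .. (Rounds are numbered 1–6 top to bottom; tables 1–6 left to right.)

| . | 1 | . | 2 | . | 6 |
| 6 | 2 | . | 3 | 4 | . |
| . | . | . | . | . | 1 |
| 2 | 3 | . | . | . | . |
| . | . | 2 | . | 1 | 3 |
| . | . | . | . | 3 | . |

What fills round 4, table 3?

Round 1, table 5: round 1 has {1, 2, 6} and table 5 has {1, 3, 4}, leaving only 5.
Round 2, table 6: round 2 has {2, 3, 4, 6} and table 6 has {1, 3, 6}, leaving only 5.
Round 2, table 3: round 2 has {2, 3, 4, 5, 6} and table 3 has {2}, leaving only 1.
Round 4, table 5: round 4 has {2, 3} and table 5 has {1, 3, 4, 5}, leaving only 6.
Round 3, table 5: round 3 has {1} and table 5 has {1, 3, 4, 5, 6}, leaving only 2.
Round 4, table 6: round 4 has {2, 3, 6} and table 6 has {1, 3, 5, 6}, leaving only 4.
Round 4 already has {2, 3, 4, 6} and table 3 already has {1, 2}, so round 4, table 3 must be 5.

5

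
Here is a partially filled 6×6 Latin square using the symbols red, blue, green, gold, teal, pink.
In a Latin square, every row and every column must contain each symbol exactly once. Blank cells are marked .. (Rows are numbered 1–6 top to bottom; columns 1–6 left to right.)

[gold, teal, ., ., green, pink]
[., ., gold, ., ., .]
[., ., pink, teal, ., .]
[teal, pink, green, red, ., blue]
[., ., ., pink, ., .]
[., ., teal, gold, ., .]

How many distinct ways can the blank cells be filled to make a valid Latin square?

14

Row 1, column 3: eliminating its row and column leaves {red, blue}.
Row 1, column 4: eliminating its row and column leaves {blue}.
Row 2, column 1: eliminating its row and column leaves {red, blue, green, pink}.
Row 2, column 2: eliminating its row and column leaves {red, blue, green}.
Row 2, column 4: eliminating its row and column leaves {blue, green}.
Row 2, column 5: eliminating its row and column leaves {red, blue, teal, pink}.
Row 2, column 6: eliminating its row and column leaves {red, green, teal}.
Row 3, column 1: eliminating its row and column leaves {red, blue, green}.
Row 3, column 2: eliminating its row and column leaves {red, blue, green, gold}.
Row 3, column 5: eliminating its row and column leaves {red, blue, gold}.
Row 3, column 6: eliminating its row and column leaves {red, green, gold}.
Row 4, column 5: eliminating its row and column leaves {gold}.
Row 5, column 1: eliminating its row and column leaves {red, blue, green}.
Row 5, column 2: eliminating its row and column leaves {red, blue, green, gold}.
Row 5, column 3: eliminating its row and column leaves {red, blue}.
Row 5, column 5: eliminating its row and column leaves {red, blue, gold, teal}.
Row 5, column 6: eliminating its row and column leaves {red, green, gold, teal}.
Row 6, column 1: eliminating its row and column leaves {red, blue, green, pink}.
Row 6, column 2: eliminating its row and column leaves {red, blue, green}.
Row 6, column 5: eliminating its row and column leaves {red, blue, pink}.
Row 6, column 6: eliminating its row and column leaves {red, green}.
Enumerating the assignments across these blanks that avoid any row or column repeat gives 14 completions.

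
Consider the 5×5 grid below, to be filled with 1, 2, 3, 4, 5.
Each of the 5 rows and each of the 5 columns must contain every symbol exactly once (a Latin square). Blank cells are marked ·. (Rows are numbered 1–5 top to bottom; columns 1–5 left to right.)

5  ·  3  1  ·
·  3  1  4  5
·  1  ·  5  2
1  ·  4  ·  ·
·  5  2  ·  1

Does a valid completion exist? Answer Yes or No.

No

Row 3, column 3: row 3 together with column 3 already contain {1, 2, 3, 4, 5} — every symbol — so nothing can go there. The grid has no valid completion.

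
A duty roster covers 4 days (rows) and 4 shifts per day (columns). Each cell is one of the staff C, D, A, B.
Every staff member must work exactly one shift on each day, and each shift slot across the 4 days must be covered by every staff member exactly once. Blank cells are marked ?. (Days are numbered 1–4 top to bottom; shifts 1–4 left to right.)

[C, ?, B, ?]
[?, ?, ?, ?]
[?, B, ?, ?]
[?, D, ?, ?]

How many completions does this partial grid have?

4

Day 1, shift 2: eliminating its day and shift leaves {A}.
Day 1, shift 4: eliminating its day and shift leaves {D, A}.
Day 2, shift 1: eliminating its day and shift leaves {D, A, B}.
Day 2, shift 2: eliminating its day and shift leaves {C, A}.
Day 2, shift 3: eliminating its day and shift leaves {C, D, A}.
Day 2, shift 4: eliminating its day and shift leaves {C, D, A, B}.
Day 3, shift 1: eliminating its day and shift leaves {D, A}.
Day 3, shift 3: eliminating its day and shift leaves {C, D, A}.
Day 3, shift 4: eliminating its day and shift leaves {C, D, A}.
Day 4, shift 1: eliminating its day and shift leaves {A, B}.
Day 4, shift 3: eliminating its day and shift leaves {C, A}.
Day 4, shift 4: eliminating its day and shift leaves {C, A, B}.
Enumerating the assignments across these blanks that avoid any day or shift repeat gives 4 completions.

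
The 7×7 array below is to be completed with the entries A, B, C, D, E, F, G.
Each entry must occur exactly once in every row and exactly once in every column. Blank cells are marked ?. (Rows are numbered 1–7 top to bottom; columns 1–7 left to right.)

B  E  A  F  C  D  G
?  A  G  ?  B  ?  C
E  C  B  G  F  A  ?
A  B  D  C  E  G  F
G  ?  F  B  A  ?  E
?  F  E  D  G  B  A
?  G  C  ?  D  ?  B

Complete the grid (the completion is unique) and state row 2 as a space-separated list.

Row 2, column 4: row 2 has {A, B, C, G} and column 4 has {B, C, D, F, G}, leaving only E.
Row 2, column 6: row 2 has {A, B, C, E, G} and column 6 has {A, B, D, G}, leaving only F.
Row 2, column 1: row 2 has {A, B, C, E, F, G} and column 1 has {A, B, E, G}, leaving only D.
So row 2 reads: D A G E B F C.

D A G E B F C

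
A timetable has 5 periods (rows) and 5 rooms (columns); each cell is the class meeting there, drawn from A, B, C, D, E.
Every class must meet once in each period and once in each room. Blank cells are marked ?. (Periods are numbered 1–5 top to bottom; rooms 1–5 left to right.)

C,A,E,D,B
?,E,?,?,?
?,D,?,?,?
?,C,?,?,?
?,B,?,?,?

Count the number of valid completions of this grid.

56

Period 2, room 1: eliminating its period and room leaves {A, B, D}.
Period 2, room 3: eliminating its period and room leaves {A, B, C, D}.
Period 2, room 4: eliminating its period and room leaves {A, B, C}.
Period 2, room 5: eliminating its period and room leaves {A, C, D}.
Period 3, room 1: eliminating its period and room leaves {A, B, E}.
Period 3, room 3: eliminating its period and room leaves {A, B, C}.
Period 3, room 4: eliminating its period and room leaves {A, B, C, E}.
Period 3, room 5: eliminating its period and room leaves {A, C, E}.
Period 4, room 1: eliminating its period and room leaves {A, B, D, E}.
Period 4, room 3: eliminating its period and room leaves {A, B, D}.
Period 4, room 4: eliminating its period and room leaves {A, B, E}.
Period 4, room 5: eliminating its period and room leaves {A, D, E}.
Period 5, room 1: eliminating its period and room leaves {A, D, E}.
Period 5, room 3: eliminating its period and room leaves {A, C, D}.
Period 5, room 4: eliminating its period and room leaves {A, C, E}.
Period 5, room 5: eliminating its period and room leaves {A, C, D, E}.
Enumerating the assignments across these blanks that avoid any period or room repeat gives 56 completions.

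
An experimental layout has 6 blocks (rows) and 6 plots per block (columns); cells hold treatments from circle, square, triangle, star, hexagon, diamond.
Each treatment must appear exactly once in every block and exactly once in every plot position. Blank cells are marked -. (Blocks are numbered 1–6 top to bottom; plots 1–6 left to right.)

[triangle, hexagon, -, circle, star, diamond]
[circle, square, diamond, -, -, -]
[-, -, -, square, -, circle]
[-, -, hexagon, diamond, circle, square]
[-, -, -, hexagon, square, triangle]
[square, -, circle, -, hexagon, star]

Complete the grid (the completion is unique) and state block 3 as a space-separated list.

Block 1, plot 3: block 1 has {circle, triangle, star, hexagon, diamond} and plot 3 has {circle, hexagon, diamond}, leaving only square.
Block 2, plot 5: block 2 has {circle, square, diamond} and plot 5 has {circle, square, star, hexagon}, leaving only triangle.
Block 3, plot 5: block 3 has {circle, square} and plot 5 has {circle, square, triangle, star, hexagon}, leaving only diamond.
Block 2, plot 4: block 2 has {circle, square, triangle, diamond} and plot 4 has {circle, square, hexagon, diamond}, leaving only star.
Block 2, plot 6: block 2 has {circle, square, triangle, star, diamond} and plot 6 has {circle, square, triangle, star, diamond}, leaving only hexagon.
Block 4, plot 1: block 4 has {circle, square, hexagon, diamond} and plot 1 has {circle, square, triangle}, leaving only star.
Block 3, plot 1: block 3 has {circle, square, diamond} and plot 1 has {circle, square, triangle, star}, leaving only hexagon.
Block 4, plot 2: block 4 has {circle, square, star, hexagon, diamond} and plot 2 has {square, hexagon}, leaving only triangle.
Block 3, plot 2: block 3 has {circle, square, hexagon, diamond} and plot 2 has {square, triangle, hexagon}, leaving only star.
Block 3, plot 3: block 3 has {circle, square, star, hexagon, diamond} and plot 3 has {circle, square, hexagon, diamond}, leaving only triangle.
So block 3 reads: hexagon star triangle square diamond circle.

hexagon star triangle square diamond circle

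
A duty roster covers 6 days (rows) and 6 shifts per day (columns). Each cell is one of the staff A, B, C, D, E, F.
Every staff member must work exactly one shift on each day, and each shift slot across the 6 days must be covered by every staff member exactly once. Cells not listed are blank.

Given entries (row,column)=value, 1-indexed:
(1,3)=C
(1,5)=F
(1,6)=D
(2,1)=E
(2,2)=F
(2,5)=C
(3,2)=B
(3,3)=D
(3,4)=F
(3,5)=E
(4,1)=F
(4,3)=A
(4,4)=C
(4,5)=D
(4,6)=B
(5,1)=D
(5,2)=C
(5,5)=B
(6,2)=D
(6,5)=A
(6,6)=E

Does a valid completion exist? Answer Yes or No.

No day or shift among the givens repeats a symbol, and propagating forced cells runs into no contradiction.
One valid completion exists (for instance, B A C E F D / E F B D C A / A B D F E C / F E A C D B / D C E A B F / C D F B A E).

Yes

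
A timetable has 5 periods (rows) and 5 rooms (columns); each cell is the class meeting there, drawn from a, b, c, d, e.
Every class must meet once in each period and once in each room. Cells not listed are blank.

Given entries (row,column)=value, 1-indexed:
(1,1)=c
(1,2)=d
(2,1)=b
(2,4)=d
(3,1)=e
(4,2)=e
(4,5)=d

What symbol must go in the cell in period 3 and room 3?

Period 4, room 1: period 4 has {d, e} and room 1 has {b, c, e}, leaving only a.
Period 5, room 1: period 5 has {} and room 1 has {a, b, c, e}, leaving only d.
Period 3, room 3 is narrowed to {a, b, c, d}.
If it were a, propagating the remaining blanks reaches a contradiction.
If it were b, propagating the remaining blanks reaches a contradiction.
If it were c, propagating the remaining blanks reaches a contradiction.
So period 3, room 3 must be d.

d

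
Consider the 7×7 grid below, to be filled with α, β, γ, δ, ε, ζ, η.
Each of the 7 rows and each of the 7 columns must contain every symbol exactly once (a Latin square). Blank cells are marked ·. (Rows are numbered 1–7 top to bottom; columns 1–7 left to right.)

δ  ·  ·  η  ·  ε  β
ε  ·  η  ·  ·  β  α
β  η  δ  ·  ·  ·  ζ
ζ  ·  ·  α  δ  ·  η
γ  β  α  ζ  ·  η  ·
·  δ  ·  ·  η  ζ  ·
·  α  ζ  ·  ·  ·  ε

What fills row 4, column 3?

β

Row 1, column 3: row 1 has {β, δ, ε, η} and column 3 has {α, δ, ζ, η}, leaving only γ.
Row 1, column 2: row 1 has {β, γ, δ, ε, η} and column 2 has {α, β, δ, η}, leaving only ζ.
Row 1, column 5: row 1 has {β, γ, δ, ε, ζ, η} and column 5 has {δ, η}, leaving only α.
Row 2, column 2: row 2 has {α, β, ε, η} and column 2 has {α, β, δ, ζ, η}, leaving only γ.
Row 2, column 4: row 2 has {α, β, γ, ε, η} and column 4 has {α, ζ, η}, leaving only δ.
Row 2, column 5: row 2 has {α, β, γ, δ, ε, η} and column 5 has {α, δ, η}, leaving only ζ.
Row 4, column 2: row 4 has {α, δ, ζ, η} and column 2 has {α, β, γ, δ, ζ, η}, leaving only ε.
Row 4 already has {α, δ, ε, ζ, η} and column 3 already has {α, γ, δ, ζ, η}, so row 4, column 3 must be β.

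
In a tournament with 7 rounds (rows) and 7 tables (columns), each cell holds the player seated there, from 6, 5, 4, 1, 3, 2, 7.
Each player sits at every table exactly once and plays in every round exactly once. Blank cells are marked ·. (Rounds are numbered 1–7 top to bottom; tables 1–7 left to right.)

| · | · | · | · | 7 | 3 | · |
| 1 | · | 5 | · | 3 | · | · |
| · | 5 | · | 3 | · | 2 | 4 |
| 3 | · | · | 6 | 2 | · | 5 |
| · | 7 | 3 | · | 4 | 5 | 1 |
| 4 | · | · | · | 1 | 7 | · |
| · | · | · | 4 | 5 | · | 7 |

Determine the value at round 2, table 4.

7

Round 3, table 5: round 3 has {5, 4, 3, 2} and table 5 has {5, 4, 1, 3, 2, 7}, leaving only 6.
Round 3, table 1: round 3 has {6, 5, 4, 3, 2} and table 1 has {4, 1, 3}, leaving only 7.
Round 3, table 3: round 3 has {6, 5, 4, 3, 2, 7} and table 3 has {5, 3}, leaving only 1.
Round 5, table 4: round 5 has {5, 4, 1, 3, 7} and table 4 has {6, 4, 3}, leaving only 2.
Round 2 already has {5, 1, 3} and table 4 already has {6, 4, 3, 2}, so round 2, table 4 must be 7.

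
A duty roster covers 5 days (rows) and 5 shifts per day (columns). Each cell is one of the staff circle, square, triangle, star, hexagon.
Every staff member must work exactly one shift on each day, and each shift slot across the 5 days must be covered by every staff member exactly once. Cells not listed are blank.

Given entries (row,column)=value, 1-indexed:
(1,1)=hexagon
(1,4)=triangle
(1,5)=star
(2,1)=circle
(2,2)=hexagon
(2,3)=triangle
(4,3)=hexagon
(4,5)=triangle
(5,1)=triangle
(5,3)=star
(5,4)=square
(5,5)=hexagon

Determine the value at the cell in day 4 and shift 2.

star

Day 2, shift 4: day 2 has {circle, triangle, hexagon} and shift 4 has {square, triangle}, leaving only star.
Day 2, shift 5: day 2 has {circle, triangle, star, hexagon} and shift 5 has {triangle, star, hexagon}, leaving only square.
Day 3, shift 5: day 3 has {} and shift 5 has {square, triangle, star, hexagon}, leaving only circle.
Day 3, shift 3: day 3 has {circle} and shift 3 has {triangle, star, hexagon}, leaving only square.
Day 1, shift 3: day 1 has {triangle, star, hexagon} and shift 3 has {square, triangle, star, hexagon}, leaving only circle.
Day 1, shift 2: day 1 has {circle, triangle, star, hexagon} and shift 2 has {hexagon}, leaving only square.
Day 3, shift 1: day 3 has {circle, square} and shift 1 has {circle, triangle, hexagon}, leaving only star.
Day 3, shift 2: day 3 has {circle, square, star} and shift 2 has {square, hexagon}, leaving only triangle.
Day 3, shift 4: day 3 has {circle, square, triangle, star} and shift 4 has {square, triangle, star}, leaving only hexagon.
Day 4, shift 1: day 4 has {triangle, hexagon} and shift 1 has {circle, triangle, star, hexagon}, leaving only square.
Day 4, shift 4: day 4 has {square, triangle, hexagon} and shift 4 has {square, triangle, star, hexagon}, leaving only circle.
Day 4 already has {circle, square, triangle, hexagon} and shift 2 already has {square, triangle, hexagon}, so day 4, shift 2 must be star.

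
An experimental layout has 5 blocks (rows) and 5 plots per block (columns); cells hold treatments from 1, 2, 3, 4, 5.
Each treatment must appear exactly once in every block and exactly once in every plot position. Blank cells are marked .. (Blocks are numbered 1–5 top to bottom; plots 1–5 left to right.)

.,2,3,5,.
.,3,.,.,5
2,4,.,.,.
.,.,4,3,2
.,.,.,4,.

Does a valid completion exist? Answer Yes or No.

No block or plot among the givens repeats a symbol, and propagating forced cells runs into no contradiction.
One valid completion exists (for instance, 1 2 3 5 4 / 4 3 1 2 5 / 2 4 5 1 3 / 5 1 4 3 2 / 3 5 2 4 1).

Yes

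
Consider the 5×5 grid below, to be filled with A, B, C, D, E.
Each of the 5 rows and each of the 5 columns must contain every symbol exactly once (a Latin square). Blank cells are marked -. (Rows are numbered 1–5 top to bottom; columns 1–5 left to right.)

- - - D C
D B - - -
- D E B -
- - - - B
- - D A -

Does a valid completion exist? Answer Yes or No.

No

Row 3, column 5: row 3 has {B, D, E} and column 5 has {B, C}, so it must be A.
Row 2, column 5: row 2 has {B, D} and column 5 has {A, B, C}, so it must be E.
Now row 5, column 5: row 5 together with column 5 already contain {A, B, C, D, E} — every symbol — so nothing can go there. The grid has no valid completion.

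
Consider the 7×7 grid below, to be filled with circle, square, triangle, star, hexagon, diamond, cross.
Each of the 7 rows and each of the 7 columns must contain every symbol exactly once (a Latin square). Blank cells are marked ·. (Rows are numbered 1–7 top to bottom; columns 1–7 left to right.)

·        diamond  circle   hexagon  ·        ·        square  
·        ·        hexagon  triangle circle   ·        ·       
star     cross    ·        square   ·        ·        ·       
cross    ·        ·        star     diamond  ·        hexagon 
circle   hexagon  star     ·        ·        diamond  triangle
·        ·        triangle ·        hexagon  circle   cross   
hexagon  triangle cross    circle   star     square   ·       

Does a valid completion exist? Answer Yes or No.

No row or column among the givens repeats a symbol, and propagating forced cells runs into no contradiction.
One valid completion exists (for instance, triangle diamond circle hexagon cross star square / diamond square hexagon triangle circle cross star / star cross diamond square triangle hexagon circle / cross circle square star diamond triangle hexagon / circle hexagon star cross square diamond triangle / square star triangle diamond hexagon circle cross / hexagon triangle cross circle star square diamond).

Yes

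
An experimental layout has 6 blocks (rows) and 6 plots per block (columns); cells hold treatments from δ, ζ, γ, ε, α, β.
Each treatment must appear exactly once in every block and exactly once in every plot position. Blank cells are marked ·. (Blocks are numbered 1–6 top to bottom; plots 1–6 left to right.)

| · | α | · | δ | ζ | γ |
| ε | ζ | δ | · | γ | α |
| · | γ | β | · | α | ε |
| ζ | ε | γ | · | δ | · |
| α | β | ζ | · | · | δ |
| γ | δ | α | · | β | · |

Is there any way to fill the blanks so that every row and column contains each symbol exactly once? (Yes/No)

Yes

No block or plot among the givens repeats a symbol, and propagating forced cells runs into no contradiction.
One valid completion exists (for instance, β α ε δ ζ γ / ε ζ δ β γ α / δ γ β ζ α ε / ζ ε γ α δ β / α β ζ γ ε δ / γ δ α ε β ζ).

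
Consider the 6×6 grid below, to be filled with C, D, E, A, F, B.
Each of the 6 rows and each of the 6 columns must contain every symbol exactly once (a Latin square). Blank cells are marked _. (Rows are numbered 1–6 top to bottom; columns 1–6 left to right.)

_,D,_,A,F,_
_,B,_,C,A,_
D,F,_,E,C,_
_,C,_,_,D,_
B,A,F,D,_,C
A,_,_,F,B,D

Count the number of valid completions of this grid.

Row 1, column 1: eliminating its row and column leaves {C, E}.
Row 1, column 3: eliminating its row and column leaves {C, E, B}.
Row 1, column 6: eliminating its row and column leaves {E, B}.
Row 2, column 1: eliminating its row and column leaves {E, F}.
Row 2, column 3: eliminating its row and column leaves {D, E}.
Row 2, column 6: eliminating its row and column leaves {E, F}.
Row 3, column 3: eliminating its row and column leaves {A, B}.
Row 3, column 6: eliminating its row and column leaves {A, B}.
Row 4, column 1: eliminating its row and column leaves {E, F}.
Row 4, column 3: eliminating its row and column leaves {E, A, B}.
Row 4, column 4: eliminating its row and column leaves {B}.
Row 4, column 6: eliminating its row and column leaves {E, A, F, B}.
Row 5, column 5: eliminating its row and column leaves {E}.
Row 6, column 2: eliminating its row and column leaves {E}.
Row 6, column 3: eliminating its row and column leaves {C, E}.
Enumerating the assignments across these blanks that avoid any row or column repeat gives 3 completions.

3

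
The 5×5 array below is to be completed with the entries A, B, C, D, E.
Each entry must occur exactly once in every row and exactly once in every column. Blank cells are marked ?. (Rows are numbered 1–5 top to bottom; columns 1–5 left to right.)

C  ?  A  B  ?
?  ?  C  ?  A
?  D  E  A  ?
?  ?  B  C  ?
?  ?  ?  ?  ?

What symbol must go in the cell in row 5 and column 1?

Row 1, column 2: row 1 has {A, B, C} and column 2 has {D}, leaving only E.
Row 1, column 5: row 1 has {A, B, C, E} and column 5 has {A}, leaving only D.
Row 2, column 2: row 2 has {A, C} and column 2 has {D, E}, leaving only B.
Row 3, column 1: row 3 has {A, D, E} and column 1 has {C}, leaving only B.
Row 3, column 5: row 3 has {A, B, D, E} and column 5 has {A, D}, leaving only C.
Row 4, column 2: row 4 has {B, C} and column 2 has {B, D, E}, leaving only A.
Row 4, column 5: row 4 has {A, B, C} and column 5 has {A, C, D}, leaving only E.
Row 4, column 1: row 4 has {A, B, C, E} and column 1 has {B, C}, leaving only D.
Row 2, column 1: row 2 has {A, B, C} and column 1 has {B, C, D}, leaving only E.
Row 5 already has {} and column 1 already has {B, C, D, E}, so row 5, column 1 must be A.

A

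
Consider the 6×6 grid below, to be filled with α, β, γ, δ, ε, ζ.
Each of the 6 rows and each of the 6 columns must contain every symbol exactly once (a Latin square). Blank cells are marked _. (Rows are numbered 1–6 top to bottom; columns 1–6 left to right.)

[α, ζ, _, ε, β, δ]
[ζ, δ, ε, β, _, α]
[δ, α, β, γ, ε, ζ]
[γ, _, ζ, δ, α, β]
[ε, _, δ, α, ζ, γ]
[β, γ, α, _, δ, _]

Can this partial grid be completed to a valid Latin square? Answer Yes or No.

Yes

No row or column among the givens repeats a symbol, and propagating forced cells runs into no contradiction.
One valid completion exists (for instance, α ζ γ ε β δ / ζ δ ε β γ α / δ α β γ ε ζ / γ ε ζ δ α β / ε β δ α ζ γ / β γ α ζ δ ε).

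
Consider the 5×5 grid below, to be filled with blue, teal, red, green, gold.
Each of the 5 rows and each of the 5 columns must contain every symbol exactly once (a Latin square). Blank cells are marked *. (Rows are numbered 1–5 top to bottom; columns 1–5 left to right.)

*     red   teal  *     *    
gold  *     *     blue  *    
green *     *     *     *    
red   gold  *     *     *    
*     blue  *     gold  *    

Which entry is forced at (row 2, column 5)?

teal

Row 1, column 1: row 1 has {teal, red} and column 1 has {red, green, gold}, leaving only blue.
Row 1, column 4: row 1 has {blue, teal, red} and column 4 has {blue, gold}, leaving only green.
Row 1, column 5: row 1 has {blue, teal, red, green} and column 5 has {}, leaving only gold.
Row 3, column 2: row 3 has {green} and column 2 has {blue, red, gold}, leaving only teal.
Row 2, column 2: row 2 has {blue, gold} and column 2 has {blue, teal, red, gold}, leaving only green.
Row 2, column 3: row 2 has {blue, green, gold} and column 3 has {teal}, leaving only red.
Row 2 already has {blue, red, green, gold} and column 5 already has {gold}, so row 2, column 5 must be teal.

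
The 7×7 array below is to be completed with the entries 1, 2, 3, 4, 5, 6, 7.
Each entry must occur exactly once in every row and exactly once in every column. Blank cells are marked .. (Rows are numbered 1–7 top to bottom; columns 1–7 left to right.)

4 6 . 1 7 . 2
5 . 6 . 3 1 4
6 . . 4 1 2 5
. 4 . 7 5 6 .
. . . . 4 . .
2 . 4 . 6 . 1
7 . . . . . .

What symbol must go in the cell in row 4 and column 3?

Row 2, column 4: row 2 has {1, 3, 4, 5, 6} and column 4 has {1, 4, 7}, leaving only 2.
Row 2, column 2: row 2 has {1, 2, 3, 4, 5, 6} and column 2 has {4, 6}, leaving only 7.
Row 3, column 2: row 3 has {1, 2, 4, 5, 6} and column 2 has {4, 6, 7}, leaving only 3.
Row 3, column 3: row 3 has {1, 2, 3, 4, 5, 6} and column 3 has {4, 6}, leaving only 7.
Row 4, column 7: row 4 has {4, 5, 6, 7} and column 7 has {1, 2, 4, 5}, leaving only 3.
Row 4, column 1: row 4 has {3, 4, 5, 6, 7} and column 1 has {2, 4, 5, 6, 7}, leaving only 1.
Row 4 already has {1, 3, 4, 5, 6, 7} and column 3 already has {4, 6, 7}, so row 4, column 3 must be 2.

2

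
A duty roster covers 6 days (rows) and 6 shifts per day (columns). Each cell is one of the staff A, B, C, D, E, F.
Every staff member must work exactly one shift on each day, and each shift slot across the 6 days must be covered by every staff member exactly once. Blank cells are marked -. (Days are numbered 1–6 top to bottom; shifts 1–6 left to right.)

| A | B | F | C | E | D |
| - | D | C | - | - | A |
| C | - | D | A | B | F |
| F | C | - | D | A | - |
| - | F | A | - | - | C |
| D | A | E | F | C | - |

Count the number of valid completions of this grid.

2

Day 2, shift 1: eliminating its day and shift leaves {B, E}.
Day 2, shift 4: eliminating its day and shift leaves {B, E}.
Day 2, shift 5: eliminating its day and shift leaves {F}.
Day 3, shift 2: eliminating its day and shift leaves {E}.
Day 4, shift 3: eliminating its day and shift leaves {B}.
Day 4, shift 6: eliminating its day and shift leaves {B, E}.
Day 5, shift 1: eliminating its day and shift leaves {B, E}.
Day 5, shift 4: eliminating its day and shift leaves {B, E}.
Day 5, shift 5: eliminating its day and shift leaves {D}.
Day 6, shift 6: eliminating its day and shift leaves {B}.
Enumerating the assignments across these blanks that avoid any day or shift repeat gives 2 completions.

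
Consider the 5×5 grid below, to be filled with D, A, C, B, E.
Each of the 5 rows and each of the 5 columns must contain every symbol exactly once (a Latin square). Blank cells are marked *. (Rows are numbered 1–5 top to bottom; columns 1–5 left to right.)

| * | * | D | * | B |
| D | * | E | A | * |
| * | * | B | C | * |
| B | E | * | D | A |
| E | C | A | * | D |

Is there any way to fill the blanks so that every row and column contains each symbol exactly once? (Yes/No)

Yes

No row or column among the givens repeats a symbol, and propagating forced cells runs into no contradiction.
One valid completion exists (for instance, C A D E B / D B E A C / A D B C E / B E C D A / E C A B D).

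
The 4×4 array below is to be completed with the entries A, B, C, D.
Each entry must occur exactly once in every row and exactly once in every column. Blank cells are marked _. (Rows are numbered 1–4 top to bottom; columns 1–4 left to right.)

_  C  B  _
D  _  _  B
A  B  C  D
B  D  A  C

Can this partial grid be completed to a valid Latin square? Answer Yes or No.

Row 1, column 1: row 1 together with column 1 already contain {A, B, C, D} — every symbol — so nothing can go there. The grid has no valid completion.

No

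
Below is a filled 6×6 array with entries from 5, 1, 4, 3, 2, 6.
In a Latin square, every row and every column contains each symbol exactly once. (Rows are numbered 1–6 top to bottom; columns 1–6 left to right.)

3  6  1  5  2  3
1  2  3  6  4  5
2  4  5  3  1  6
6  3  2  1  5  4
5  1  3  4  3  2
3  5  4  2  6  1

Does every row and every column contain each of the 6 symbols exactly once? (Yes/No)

No

Row 5 contains 3 twice (at columns 3 and 5); row 1 is also not a permutation.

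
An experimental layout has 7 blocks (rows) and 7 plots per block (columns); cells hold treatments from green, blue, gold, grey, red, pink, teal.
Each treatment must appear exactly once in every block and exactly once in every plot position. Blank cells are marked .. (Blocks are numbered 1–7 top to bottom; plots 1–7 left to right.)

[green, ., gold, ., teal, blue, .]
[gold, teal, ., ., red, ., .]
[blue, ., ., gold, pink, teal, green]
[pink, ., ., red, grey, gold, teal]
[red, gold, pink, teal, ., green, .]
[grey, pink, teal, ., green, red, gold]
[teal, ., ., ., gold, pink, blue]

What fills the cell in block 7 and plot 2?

green

Block 2, plot 6: block 2 has {gold, red, teal} and plot 6 has {green, blue, gold, red, pink, teal}, leaving only grey.
Block 2, plot 7: block 2 has {gold, grey, red, teal} and plot 7 has {green, blue, gold, teal}, leaving only pink.
Block 5, plot 5: block 5 has {green, gold, red, pink, teal} and plot 5 has {green, gold, grey, red, pink, teal}, leaving only blue.
Block 5, plot 7: block 5 has {green, blue, gold, red, pink, teal} and plot 7 has {green, blue, gold, pink, teal}, leaving only grey.
Block 1, plot 7: block 1 has {green, blue, gold, teal} and plot 7 has {green, blue, gold, grey, pink, teal}, leaving only red.
Block 1, plot 2: block 1 has {green, blue, gold, red, teal} and plot 2 has {gold, pink, teal}, leaving only grey.
Block 1, plot 4: block 1 has {green, blue, gold, grey, red, teal} and plot 4 has {gold, red, teal}, leaving only pink.
Block 3, plot 2: block 3 has {green, blue, gold, pink, teal} and plot 2 has {gold, grey, pink, teal}, leaving only red.
Block 7 already has {blue, gold, pink, teal} and plot 2 already has {gold, grey, red, pink, teal}, so block 7, plot 2 must be green.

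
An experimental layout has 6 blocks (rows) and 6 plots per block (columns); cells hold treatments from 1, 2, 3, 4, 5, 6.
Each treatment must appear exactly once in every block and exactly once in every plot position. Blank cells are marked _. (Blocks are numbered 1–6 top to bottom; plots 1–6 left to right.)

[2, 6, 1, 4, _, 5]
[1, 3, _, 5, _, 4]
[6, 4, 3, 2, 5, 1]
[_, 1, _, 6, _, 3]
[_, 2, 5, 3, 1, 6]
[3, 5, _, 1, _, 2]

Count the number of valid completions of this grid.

Block 1, plot 5: eliminating its block and plot leaves {3}.
Block 2, plot 3: eliminating its block and plot leaves {2, 6}.
Block 2, plot 5: eliminating its block and plot leaves {2, 6}.
Block 4, plot 1: eliminating its block and plot leaves {4, 5}.
Block 4, plot 3: eliminating its block and plot leaves {2, 4}.
Block 4, plot 5: eliminating its block and plot leaves {2, 4}.
Block 5, plot 1: eliminating its block and plot leaves {4}.
Block 6, plot 3: eliminating its block and plot leaves {4, 6}.
Block 6, plot 5: eliminating its block and plot leaves {4, 6}.
Enumerating the assignments across these blanks that avoid any block or plot repeat gives 2 completions.

2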